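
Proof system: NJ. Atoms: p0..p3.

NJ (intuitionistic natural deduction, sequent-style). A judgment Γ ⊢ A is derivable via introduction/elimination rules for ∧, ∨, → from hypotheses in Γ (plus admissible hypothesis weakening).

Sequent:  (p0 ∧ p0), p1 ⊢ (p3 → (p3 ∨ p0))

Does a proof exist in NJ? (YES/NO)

Derivation trace:
[→I] (p0 ∧ p0), p1 ⊢ (p3 → (p3 ∨ p0))
  [Wk] p3, (p0 ∧ p0), p1 ⊢ (p3 ∨ p0)
    [Wk] p3, (p0 ∧ p0) ⊢ (p3 ∨ p0)
      [∨I₁] p3 ⊢ (p3 ∨ p0)
        [Ax] p3 ⊢ p3

Result: YES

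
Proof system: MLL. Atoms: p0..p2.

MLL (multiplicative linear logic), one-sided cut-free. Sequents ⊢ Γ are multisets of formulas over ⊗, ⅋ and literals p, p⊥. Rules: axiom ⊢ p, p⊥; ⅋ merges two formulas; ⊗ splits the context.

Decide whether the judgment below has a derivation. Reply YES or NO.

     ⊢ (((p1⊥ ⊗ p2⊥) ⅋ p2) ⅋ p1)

Derivation (root first):
[⅋]  ⊢ (((p1⊥ ⊗ p2⊥) ⅋ p2) ⅋ p1)
  [⅋]  ⊢ p1, ((p1⊥ ⊗ p2⊥) ⅋ p2)
    [⊗]  ⊢ p1, p2, (p1⊥ ⊗ p2⊥)
      [Ax]  ⊢ p1, p1⊥
      [Ax]  ⊢ p2, p2⊥

Result: YES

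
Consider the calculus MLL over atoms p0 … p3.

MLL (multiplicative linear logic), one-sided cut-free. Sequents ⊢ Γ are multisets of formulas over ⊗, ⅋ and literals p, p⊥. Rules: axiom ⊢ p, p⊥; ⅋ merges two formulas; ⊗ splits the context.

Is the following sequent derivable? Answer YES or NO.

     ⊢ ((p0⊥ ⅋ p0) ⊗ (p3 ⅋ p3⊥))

Proof tree:
[⊗]  ⊢ ((p0⊥ ⅋ p0) ⊗ (p3 ⅋ p3⊥))
  [⅋]  ⊢ (p0⊥ ⅋ p0)
    [Ax]  ⊢ p0, p0⊥
  [⅋]  ⊢ (p3 ⅋ p3⊥)
    [Ax]  ⊢ p3, p3⊥

Result: YES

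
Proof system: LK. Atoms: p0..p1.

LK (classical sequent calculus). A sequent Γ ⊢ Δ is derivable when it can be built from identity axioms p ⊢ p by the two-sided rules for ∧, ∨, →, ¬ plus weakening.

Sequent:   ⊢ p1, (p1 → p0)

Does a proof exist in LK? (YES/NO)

Derivation (root first):
[→R]  ⊢ p1, (p1 → p0)
  [WR] p1 ⊢ p1, p0
    [Ax] p1 ⊢ p1

Result: YES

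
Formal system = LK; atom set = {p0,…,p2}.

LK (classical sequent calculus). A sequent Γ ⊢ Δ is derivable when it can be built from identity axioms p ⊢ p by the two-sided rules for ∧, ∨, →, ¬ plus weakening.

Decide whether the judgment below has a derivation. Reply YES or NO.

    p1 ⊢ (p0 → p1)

Derivation (root first):
[→R] p1 ⊢ (p0 → p1)
  [WL] p1, p0 ⊢ p1
    [Ax] p1 ⊢ p1

Result: YES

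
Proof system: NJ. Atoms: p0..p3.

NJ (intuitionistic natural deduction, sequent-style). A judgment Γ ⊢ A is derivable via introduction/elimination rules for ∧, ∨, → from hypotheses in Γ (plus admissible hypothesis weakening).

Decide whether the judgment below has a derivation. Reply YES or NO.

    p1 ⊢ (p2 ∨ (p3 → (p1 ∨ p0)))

Derivation (root first):
[∨I₂] p1 ⊢ (p2 ∨ (p3 → (p1 ∨ p0)))
  [→I] p1 ⊢ (p3 → (p1 ∨ p0))
    [∨I₁] p1, p3 ⊢ (p1 ∨ p0)
      [Wk] p1, p3 ⊢ p1
        [Ax] p1 ⊢ p1

Result: YES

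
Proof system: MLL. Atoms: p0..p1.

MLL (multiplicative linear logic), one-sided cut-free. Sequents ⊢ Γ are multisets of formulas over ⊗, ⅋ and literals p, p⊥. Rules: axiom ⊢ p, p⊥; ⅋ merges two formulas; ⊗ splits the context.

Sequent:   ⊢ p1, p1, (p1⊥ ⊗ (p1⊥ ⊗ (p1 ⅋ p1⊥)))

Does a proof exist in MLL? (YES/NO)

Derivation trace:
[⊗]  ⊢ p1, p1, (p1⊥ ⊗ (p1⊥ ⊗ (p1 ⅋ p1⊥)))
  [Ax]  ⊢ p1, p1⊥
  [⊗]  ⊢ p1, (p1⊥ ⊗ (p1 ⅋ p1⊥))
    [Ax]  ⊢ p1, p1⊥
    [⅋]  ⊢ (p1 ⅋ p1⊥)
      [Ax]  ⊢ p1, p1⊥

Result: YES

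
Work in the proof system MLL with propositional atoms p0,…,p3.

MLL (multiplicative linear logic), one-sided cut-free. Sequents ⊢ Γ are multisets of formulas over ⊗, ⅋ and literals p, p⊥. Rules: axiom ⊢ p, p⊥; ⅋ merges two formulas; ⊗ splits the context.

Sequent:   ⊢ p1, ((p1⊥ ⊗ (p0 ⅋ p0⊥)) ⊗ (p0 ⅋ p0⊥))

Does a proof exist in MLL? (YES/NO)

Derivation trace:
[⊗]  ⊢ p1, ((p1⊥ ⊗ (p0 ⅋ p0⊥)) ⊗ (p0 ⅋ p0⊥))
  [⊗]  ⊢ p1, (p1⊥ ⊗ (p0 ⅋ p0⊥))
    [Ax]  ⊢ p1, p1⊥
    [⅋]  ⊢ (p0 ⅋ p0⊥)
      [Ax]  ⊢ p0, p0⊥
  [⅋]  ⊢ (p0 ⅋ p0⊥)
    [Ax]  ⊢ p0, p0⊥

Result: YES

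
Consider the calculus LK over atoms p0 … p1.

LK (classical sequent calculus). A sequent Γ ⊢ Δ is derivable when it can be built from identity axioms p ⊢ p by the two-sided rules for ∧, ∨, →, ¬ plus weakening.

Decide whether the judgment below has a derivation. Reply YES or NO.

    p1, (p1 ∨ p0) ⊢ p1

Derivation (root first):
[∨L] p1, (p1 ∨ p0) ⊢ p1
  [Ax] p1 ⊢ p1
  [WL] p1, p1, p0 ⊢ p1
    [WL] p1, p1 ⊢ p1
      [Ax] p1 ⊢ p1

Result: YES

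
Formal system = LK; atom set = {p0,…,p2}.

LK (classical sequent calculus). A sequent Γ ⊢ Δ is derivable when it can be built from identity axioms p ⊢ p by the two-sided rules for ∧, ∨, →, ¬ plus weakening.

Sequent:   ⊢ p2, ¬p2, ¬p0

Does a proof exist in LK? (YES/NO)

Derivation (root first):
[¬R]  ⊢ p2, ¬p2, ¬p0
  [WL] p0 ⊢ p2, ¬p2
    [¬R]  ⊢ p2, ¬p2
      [Ax] p2 ⊢ p2

Result: YES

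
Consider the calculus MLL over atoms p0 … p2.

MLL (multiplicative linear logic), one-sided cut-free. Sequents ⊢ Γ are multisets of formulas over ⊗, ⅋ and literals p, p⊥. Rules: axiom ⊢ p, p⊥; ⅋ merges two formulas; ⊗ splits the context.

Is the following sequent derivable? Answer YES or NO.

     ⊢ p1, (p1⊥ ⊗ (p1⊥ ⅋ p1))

Derivation (root first):
[⊗]  ⊢ p1, (p1⊥ ⊗ (p1⊥ ⅋ p1))
  [Ax]  ⊢ p1, p1⊥
  [⅋]  ⊢ (p1⊥ ⅋ p1)
    [Ax]  ⊢ p1, p1⊥

Result: YES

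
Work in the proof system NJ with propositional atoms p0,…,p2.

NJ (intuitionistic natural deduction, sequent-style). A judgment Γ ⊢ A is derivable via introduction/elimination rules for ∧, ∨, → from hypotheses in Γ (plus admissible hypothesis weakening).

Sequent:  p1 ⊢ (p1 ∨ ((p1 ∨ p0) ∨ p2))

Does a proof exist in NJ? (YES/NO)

Derivation trace:
[∨I₂] p1 ⊢ (p1 ∨ ((p1 ∨ p0) ∨ p2))
  [∨I₁] p1 ⊢ ((p1 ∨ p0) ∨ p2)
    [∨I₁] p1 ⊢ (p1 ∨ p0)
      [Ax] p1 ⊢ p1

Result: YES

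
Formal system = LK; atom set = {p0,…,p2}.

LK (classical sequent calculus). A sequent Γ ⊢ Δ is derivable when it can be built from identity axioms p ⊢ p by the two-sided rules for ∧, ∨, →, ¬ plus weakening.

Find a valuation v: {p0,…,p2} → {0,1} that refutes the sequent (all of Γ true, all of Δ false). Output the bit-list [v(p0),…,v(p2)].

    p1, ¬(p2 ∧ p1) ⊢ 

Search for a countermodel by truth-table:
  v=000: Γ:[p1=F, ¬(p2 ∧ p1)=T] Δ:[] refutes=False
  v=001: Γ:[p1=F, ¬(p2 ∧ p1)=T] Δ:[] refutes=False
  v=010: Γ:[p1=T, ¬(p2 ∧ p1)=T] Δ:[] refutes=True  ← countermodel

Result: [0, 1, 0]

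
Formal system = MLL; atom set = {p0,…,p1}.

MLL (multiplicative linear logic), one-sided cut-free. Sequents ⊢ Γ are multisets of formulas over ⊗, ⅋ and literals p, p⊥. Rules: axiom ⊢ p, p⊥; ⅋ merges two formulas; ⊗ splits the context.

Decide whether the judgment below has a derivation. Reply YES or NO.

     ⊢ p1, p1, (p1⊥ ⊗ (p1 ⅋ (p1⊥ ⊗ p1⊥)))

Derivation trace:
[⊗]  ⊢ p1, p1, (p1⊥ ⊗ (p1 ⅋ (p1⊥ ⊗ p1⊥)))
  [Ax]  ⊢ p1, p1⊥
  [⅋]  ⊢ p1, (p1 ⅋ (p1⊥ ⊗ p1⊥))
    [⊗]  ⊢ p1, p1, (p1⊥ ⊗ p1⊥)
      [Ax]  ⊢ p1, p1⊥
      [Ax]  ⊢ p1, p1⊥

Result: YES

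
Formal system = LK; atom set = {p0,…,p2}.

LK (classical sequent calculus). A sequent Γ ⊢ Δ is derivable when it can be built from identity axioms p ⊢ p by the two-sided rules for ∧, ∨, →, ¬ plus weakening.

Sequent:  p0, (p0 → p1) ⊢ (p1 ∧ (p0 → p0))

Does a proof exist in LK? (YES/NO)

Derivation trace:
[→L] p0, (p0 → p1) ⊢ (p1 ∧ (p0 → p0))
  [Ax] p0 ⊢ p0
  [∧R] p1 ⊢ (p1 ∧ (p0 → p0))
    [Ax] p1 ⊢ p1
    [→R]  ⊢ (p0 → p0)
      [Ax] p0 ⊢ p0

Result: YES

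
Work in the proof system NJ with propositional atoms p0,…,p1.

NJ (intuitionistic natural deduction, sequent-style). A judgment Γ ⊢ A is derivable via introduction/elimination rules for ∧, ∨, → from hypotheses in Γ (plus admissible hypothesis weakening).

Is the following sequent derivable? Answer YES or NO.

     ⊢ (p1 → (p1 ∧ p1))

Proof tree:
[→I]  ⊢ (p1 → (p1 ∧ p1))
  [∧I] p1 ⊢ (p1 ∧ p1)
    [Ax] p1 ⊢ p1
    [Ax] p1 ⊢ p1

Result: YES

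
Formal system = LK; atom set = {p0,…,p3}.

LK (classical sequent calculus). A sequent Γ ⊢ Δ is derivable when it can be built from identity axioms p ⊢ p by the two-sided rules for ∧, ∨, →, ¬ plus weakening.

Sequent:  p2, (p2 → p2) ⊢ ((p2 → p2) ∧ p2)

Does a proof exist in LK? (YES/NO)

Derivation trace:
[∧R] p2, (p2 → p2) ⊢ ((p2 → p2) ∧ p2)
  [→R] p2 ⊢ (p2 → p2)
    [WL] p2, p2 ⊢ p2
      [Ax] p2 ⊢ p2
  [→L] p2, (p2 → p2) ⊢ p2
    [Ax] p2 ⊢ p2
    [Ax] p2 ⊢ p2

Result: YES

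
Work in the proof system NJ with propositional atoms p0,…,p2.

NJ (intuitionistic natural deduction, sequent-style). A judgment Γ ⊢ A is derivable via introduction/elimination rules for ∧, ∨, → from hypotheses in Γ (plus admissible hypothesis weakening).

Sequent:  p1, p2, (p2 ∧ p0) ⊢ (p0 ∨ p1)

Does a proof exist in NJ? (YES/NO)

Derivation trace:
[Wk] p1, p2, (p2 ∧ p0) ⊢ (p0 ∨ p1)
  [∨I₂] p1, p2 ⊢ (p0 ∨ p1)
    [Wk] p1, p2 ⊢ p1
      [Ax] p1 ⊢ p1

Result: YES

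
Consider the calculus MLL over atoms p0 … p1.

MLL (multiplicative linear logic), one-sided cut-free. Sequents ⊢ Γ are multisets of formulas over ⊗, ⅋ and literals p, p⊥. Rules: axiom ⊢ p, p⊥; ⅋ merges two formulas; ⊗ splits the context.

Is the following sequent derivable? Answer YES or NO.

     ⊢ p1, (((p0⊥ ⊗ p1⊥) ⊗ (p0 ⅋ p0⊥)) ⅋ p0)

Proof tree:
[⅋]  ⊢ p1, (((p0⊥ ⊗ p1⊥) ⊗ (p0 ⅋ p0⊥)) ⅋ p0)
  [⊗]  ⊢ p0, p1, ((p0⊥ ⊗ p1⊥) ⊗ (p0 ⅋ p0⊥))
    [⊗]  ⊢ p0, p1, (p0⊥ ⊗ p1⊥)
      [Ax]  ⊢ p0, p0⊥
      [Ax]  ⊢ p1, p1⊥
    [⅋]  ⊢ (p0 ⅋ p0⊥)
      [Ax]  ⊢ p0, p0⊥

Result: YES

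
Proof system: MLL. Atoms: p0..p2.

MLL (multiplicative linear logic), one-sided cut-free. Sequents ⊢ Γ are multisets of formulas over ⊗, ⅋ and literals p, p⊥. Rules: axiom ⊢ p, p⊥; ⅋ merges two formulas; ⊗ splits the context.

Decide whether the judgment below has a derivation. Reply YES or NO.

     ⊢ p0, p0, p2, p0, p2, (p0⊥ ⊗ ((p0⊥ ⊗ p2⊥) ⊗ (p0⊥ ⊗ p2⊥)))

Derivation trace:
[⊗]  ⊢ p0, p0, p2, p0, p2, (p0⊥ ⊗ ((p0⊥ ⊗ p2⊥) ⊗ (p0⊥ ⊗ p2⊥)))
  [Ax]  ⊢ p0, p0⊥
  [⊗]  ⊢ p0, p2, p0, p2, ((p0⊥ ⊗ p2⊥) ⊗ (p0⊥ ⊗ p2⊥))
    [⊗]  ⊢ p0, p2, (p0⊥ ⊗ p2⊥)
      [Ax]  ⊢ p0, p0⊥
      [Ax]  ⊢ p2, p2⊥
    [⊗]  ⊢ p0, p2, (p0⊥ ⊗ p2⊥)
      [Ax]  ⊢ p0, p0⊥
      [Ax]  ⊢ p2, p2⊥

Result: YES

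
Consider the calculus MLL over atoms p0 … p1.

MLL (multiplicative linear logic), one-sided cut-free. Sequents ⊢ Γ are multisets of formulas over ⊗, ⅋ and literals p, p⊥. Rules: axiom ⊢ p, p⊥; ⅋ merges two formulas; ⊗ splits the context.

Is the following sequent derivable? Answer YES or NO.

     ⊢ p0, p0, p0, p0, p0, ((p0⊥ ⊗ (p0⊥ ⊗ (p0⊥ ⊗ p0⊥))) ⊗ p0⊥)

Proof tree:
[⊗]  ⊢ p0, p0, p0, p0, p0, ((p0⊥ ⊗ (p0⊥ ⊗ (p0⊥ ⊗ p0⊥))) ⊗ p0⊥)
  [⊗]  ⊢ p0, p0, p0, p0, (p0⊥ ⊗ (p0⊥ ⊗ (p0⊥ ⊗ p0⊥)))
    [Ax]  ⊢ p0, p0⊥
    [⊗]  ⊢ p0, p0, p0, (p0⊥ ⊗ (p0⊥ ⊗ p0⊥))
      [Ax]  ⊢ p0, p0⊥
      [⊗]  ⊢ p0, p0, (p0⊥ ⊗ p0⊥)
        [Ax]  ⊢ p0, p0⊥
        [Ax]  ⊢ p0, p0⊥
  [Ax]  ⊢ p0, p0⊥

Result: YES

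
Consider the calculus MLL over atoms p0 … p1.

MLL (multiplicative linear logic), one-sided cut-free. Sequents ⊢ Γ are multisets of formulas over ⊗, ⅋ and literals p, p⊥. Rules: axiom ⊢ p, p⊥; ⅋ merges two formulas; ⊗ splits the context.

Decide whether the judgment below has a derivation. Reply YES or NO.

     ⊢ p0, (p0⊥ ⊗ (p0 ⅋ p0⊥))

Derivation (root first):
[⊗]  ⊢ p0, (p0⊥ ⊗ (p0 ⅋ p0⊥))
  [Ax]  ⊢ p0, p0⊥
  [⅋]  ⊢ (p0 ⅋ p0⊥)
    [Ax]  ⊢ p0, p0⊥

Result: YES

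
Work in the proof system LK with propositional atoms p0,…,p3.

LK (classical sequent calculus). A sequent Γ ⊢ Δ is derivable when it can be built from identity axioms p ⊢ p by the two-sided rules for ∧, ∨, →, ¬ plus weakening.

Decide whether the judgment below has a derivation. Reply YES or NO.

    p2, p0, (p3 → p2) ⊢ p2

Derivation (root first):
[→L] p2, p0, (p3 → p2) ⊢ p2
  [WL] p2, p0 ⊢ p2, p3
    [WR] p2 ⊢ p2, p3
      [Ax] p2 ⊢ p2
  [Ax] p2 ⊢ p2

Result: YES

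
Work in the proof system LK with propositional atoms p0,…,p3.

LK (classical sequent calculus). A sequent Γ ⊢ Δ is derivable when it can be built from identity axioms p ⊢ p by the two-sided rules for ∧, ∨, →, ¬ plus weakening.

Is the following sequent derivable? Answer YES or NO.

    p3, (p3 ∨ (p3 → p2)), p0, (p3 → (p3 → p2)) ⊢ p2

Proof tree:
[→L] p3, (p3 ∨ (p3 → p2)), p0, (p3 → (p3 → p2)) ⊢ p2
  [WL] p3, (p3 ∨ (p3 → p2)), p0 ⊢ p2, p3
    [∨L] p3, (p3 ∨ (p3 → p2)) ⊢ p2, p3
      [Ax] p3 ⊢ p3
      [→L] p3, (p3 → p2) ⊢ p2
        [Ax] p3 ⊢ p3
        [Ax] p2 ⊢ p2
  [→L] p3, (p3 → p2) ⊢ p2
    [Ax] p3 ⊢ p3
    [Ax] p2 ⊢ p2

Result: YES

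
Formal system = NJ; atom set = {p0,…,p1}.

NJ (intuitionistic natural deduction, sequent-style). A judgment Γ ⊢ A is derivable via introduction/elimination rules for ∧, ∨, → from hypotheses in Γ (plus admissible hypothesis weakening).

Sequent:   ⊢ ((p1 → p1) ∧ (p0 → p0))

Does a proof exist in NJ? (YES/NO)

Derivation trace:
[∧I]  ⊢ ((p1 → p1) ∧ (p0 → p0))
  [→I]  ⊢ (p1 → p1)
    [Ax] p1 ⊢ p1
  [→I]  ⊢ (p0 → p0)
    [Ax] p0 ⊢ p0

Result: YES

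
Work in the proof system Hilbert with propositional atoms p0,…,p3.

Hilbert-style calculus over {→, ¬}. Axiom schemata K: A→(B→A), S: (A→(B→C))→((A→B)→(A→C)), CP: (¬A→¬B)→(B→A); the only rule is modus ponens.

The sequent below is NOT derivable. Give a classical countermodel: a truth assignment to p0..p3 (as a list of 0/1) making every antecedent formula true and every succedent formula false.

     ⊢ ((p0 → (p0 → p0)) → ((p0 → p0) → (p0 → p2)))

Truth-table refutation:
  v=0000: Γ:[] Δ:[((p0 → (p0 → p0)) → ((p0 → p0) → (p0 → p2)))=T] refutes=False
  v=0001: Γ:[] Δ:[((p0 → (p0 → p0)) → ((p0 → p0) → (p0 → p2)))=T] refutes=False
  v=0010: Γ:[] Δ:[((p0 → (p0 → p0)) → ((p0 → p0) → (p0 → p2)))=T] refutes=False
  v=0011: Γ:[] Δ:[((p0 → (p0 → p0)) → ((p0 → p0) → (p0 → p2)))=T] refutes=False
  v=0100: Γ:[] Δ:[((p0 → (p0 → p0)) → ((p0 → p0) → (p0 → p2)))=T] refutes=False
  v=0101: Γ:[] Δ:[((p0 → (p0 → p0)) → ((p0 → p0) → (p0 → p2)))=T] refutes=False
  v=0110: Γ:[] Δ:[((p0 → (p0 → p0)) → ((p0 → p0) → (p0 → p2)))=T] refutes=False
  v=0111: Γ:[] Δ:[((p0 → (p0 → p0)) → ((p0 → p0) → (p0 → p2)))=T] refutes=False
  v=1000: Γ:[] Δ:[((p0 → (p0 → p0)) → ((p0 → p0) → (p0 → p2)))=F] refutes=True  ← countermodel

Result: [1, 0, 0, 0]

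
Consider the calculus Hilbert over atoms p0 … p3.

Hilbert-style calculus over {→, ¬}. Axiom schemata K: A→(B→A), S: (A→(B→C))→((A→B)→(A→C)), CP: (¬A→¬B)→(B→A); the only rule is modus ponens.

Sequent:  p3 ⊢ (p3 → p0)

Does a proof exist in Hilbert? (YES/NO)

Search for a countermodel by truth-table:
  v=0000: Γ:[p3=F] Δ:[(p3 → p0)=T] refutes=False
  v=0001: Γ:[p3=T] Δ:[(p3 → p0)=F] refutes=True  ← countermodel

Result: NO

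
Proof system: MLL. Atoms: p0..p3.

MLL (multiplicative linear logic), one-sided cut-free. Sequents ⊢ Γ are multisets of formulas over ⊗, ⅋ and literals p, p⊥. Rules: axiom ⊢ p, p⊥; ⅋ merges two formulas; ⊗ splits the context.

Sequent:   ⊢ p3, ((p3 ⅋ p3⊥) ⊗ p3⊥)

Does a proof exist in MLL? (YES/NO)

Proof tree:
[⊗]  ⊢ p3, ((p3 ⅋ p3⊥) ⊗ p3⊥)
  [⅋]  ⊢ (p3 ⅋ p3⊥)
    [Ax]  ⊢ p3, p3⊥
  [Ax]  ⊢ p3, p3⊥

Result: YES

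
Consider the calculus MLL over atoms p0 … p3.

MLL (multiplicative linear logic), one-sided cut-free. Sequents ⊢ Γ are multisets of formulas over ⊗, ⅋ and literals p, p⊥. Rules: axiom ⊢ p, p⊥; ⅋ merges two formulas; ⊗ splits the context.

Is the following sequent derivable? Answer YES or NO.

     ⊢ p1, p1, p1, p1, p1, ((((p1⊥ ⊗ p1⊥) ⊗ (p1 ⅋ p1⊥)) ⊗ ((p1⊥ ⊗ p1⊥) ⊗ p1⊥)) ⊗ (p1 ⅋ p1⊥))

Derivation (root first):
[⊗]  ⊢ p1, p1, p1, p1, p1, ((((p1⊥ ⊗ p1⊥) ⊗ (p1 ⅋ p1⊥)) ⊗ ((p1⊥ ⊗ p1⊥) ⊗ p1⊥)) ⊗ (p1 ⅋ p1⊥))
  [⊗]  ⊢ p1, p1, p1, p1, p1, (((p1⊥ ⊗ p1⊥) ⊗ (p1 ⅋ p1⊥)) ⊗ ((p1⊥ ⊗ p1⊥) ⊗ p1⊥))
    [⊗]  ⊢ p1, p1, ((p1⊥ ⊗ p1⊥) ⊗ (p1 ⅋ p1⊥))
      [⊗]  ⊢ p1, p1, (p1⊥ ⊗ p1⊥)
        [Ax]  ⊢ p1, p1⊥
        [Ax]  ⊢ p1, p1⊥
      [⅋]  ⊢ (p1 ⅋ p1⊥)
        [Ax]  ⊢ p1, p1⊥
    [⊗]  ⊢ p1, p1, p1, ((p1⊥ ⊗ p1⊥) ⊗ p1⊥)
      [⊗]  ⊢ p1, p1, (p1⊥ ⊗ p1⊥)
        [Ax]  ⊢ p1, p1⊥
        [Ax]  ⊢ p1, p1⊥
      [Ax]  ⊢ p1, p1⊥
  [⅋]  ⊢ (p1 ⅋ p1⊥)
    [Ax]  ⊢ p1, p1⊥

Result: YES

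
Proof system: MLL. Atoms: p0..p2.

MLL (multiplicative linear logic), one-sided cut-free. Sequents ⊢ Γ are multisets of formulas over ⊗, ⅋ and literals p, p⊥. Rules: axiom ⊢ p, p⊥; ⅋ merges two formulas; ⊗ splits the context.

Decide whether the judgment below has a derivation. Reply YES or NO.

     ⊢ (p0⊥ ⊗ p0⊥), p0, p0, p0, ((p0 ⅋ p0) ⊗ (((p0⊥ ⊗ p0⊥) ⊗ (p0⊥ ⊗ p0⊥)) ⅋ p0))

Derivation trace:
[⊗]  ⊢ (p0⊥ ⊗ p0⊥), p0, p0, p0, ((p0 ⅋ p0) ⊗ (((p0⊥ ⊗ p0⊥) ⊗ (p0⊥ ⊗ p0⊥)) ⅋ p0))
  [⅋]  ⊢ (p0⊥ ⊗ p0⊥), (p0 ⅋ p0)
    [⊗]  ⊢ p0, p0, (p0⊥ ⊗ p0⊥)
      [Ax]  ⊢ p0, p0⊥
      [Ax]  ⊢ p0, p0⊥
  [⅋]  ⊢ p0, p0, p0, (((p0⊥ ⊗ p0⊥) ⊗ (p0⊥ ⊗ p0⊥)) ⅋ p0)
    [⊗]  ⊢ p0, p0, p0, p0, ((p0⊥ ⊗ p0⊥) ⊗ (p0⊥ ⊗ p0⊥))
      [⊗]  ⊢ p0, p0, (p0⊥ ⊗ p0⊥)
        [Ax]  ⊢ p0, p0⊥
        [Ax]  ⊢ p0, p0⊥
      [⊗]  ⊢ p0, p0, (p0⊥ ⊗ p0⊥)
        [Ax]  ⊢ p0, p0⊥
        [Ax]  ⊢ p0, p0⊥

Result: YES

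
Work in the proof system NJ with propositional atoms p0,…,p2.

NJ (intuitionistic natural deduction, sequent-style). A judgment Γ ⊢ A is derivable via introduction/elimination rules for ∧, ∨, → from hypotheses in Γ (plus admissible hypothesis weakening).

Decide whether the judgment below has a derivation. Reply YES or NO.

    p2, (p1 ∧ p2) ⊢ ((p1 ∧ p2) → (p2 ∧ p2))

Derivation (root first):
[Wk] p2, (p1 ∧ p2) ⊢ ((p1 ∧ p2) → (p2 ∧ p2))
  [→I] p2 ⊢ ((p1 ∧ p2) → (p2 ∧ p2))
    [∧I] p2, (p1 ∧ p2) ⊢ (p2 ∧ p2)
      [Wk] p2, (p1 ∧ p2) ⊢ p2
        [Ax] p2 ⊢ p2
      [Wk] p2, (p1 ∧ p2) ⊢ p2
        [Ax] p2 ⊢ p2

Result: YES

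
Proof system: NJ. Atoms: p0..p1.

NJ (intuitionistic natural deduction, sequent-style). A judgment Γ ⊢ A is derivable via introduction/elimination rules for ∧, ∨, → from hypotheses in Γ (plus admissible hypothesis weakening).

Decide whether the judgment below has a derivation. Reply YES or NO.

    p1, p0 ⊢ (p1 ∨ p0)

Derivation (root first):
[Wk] p1, p0 ⊢ (p1 ∨ p0)
  [∨I₁] p1 ⊢ (p1 ∨ p0)
    [Ax] p1 ⊢ p1

Result: YES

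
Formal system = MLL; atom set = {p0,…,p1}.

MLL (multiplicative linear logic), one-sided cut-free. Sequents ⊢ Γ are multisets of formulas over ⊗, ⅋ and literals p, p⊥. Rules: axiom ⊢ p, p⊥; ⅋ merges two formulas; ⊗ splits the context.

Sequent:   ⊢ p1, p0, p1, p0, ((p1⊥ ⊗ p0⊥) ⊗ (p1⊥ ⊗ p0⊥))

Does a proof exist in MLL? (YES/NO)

Derivation (root first):
[⊗]  ⊢ p1, p0, p1, p0, ((p1⊥ ⊗ p0⊥) ⊗ (p1⊥ ⊗ p0⊥))
  [⊗]  ⊢ p1, p0, (p1⊥ ⊗ p0⊥)
    [Ax]  ⊢ p1, p1⊥
    [Ax]  ⊢ p0, p0⊥
  [⊗]  ⊢ p1, p0, (p1⊥ ⊗ p0⊥)
    [Ax]  ⊢ p1, p1⊥
    [Ax]  ⊢ p0, p0⊥

Result: YES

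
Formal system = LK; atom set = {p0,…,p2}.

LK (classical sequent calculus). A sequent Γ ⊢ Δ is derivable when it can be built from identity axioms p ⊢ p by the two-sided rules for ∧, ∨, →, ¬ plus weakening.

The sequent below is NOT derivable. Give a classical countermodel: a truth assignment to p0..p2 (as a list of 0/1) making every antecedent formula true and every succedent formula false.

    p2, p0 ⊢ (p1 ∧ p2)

Truth-table refutation:
  v=000: Γ:[p2=F, p0=F] Δ:[(p1 ∧ p2)=F] refutes=False
  v=001: Γ:[p2=T, p0=F] Δ:[(p1 ∧ p2)=F] refutes=False
  v=010: Γ:[p2=F, p0=F] Δ:[(p1 ∧ p2)=F] refutes=False
  v=011: Γ:[p2=T, p0=F] Δ:[(p1 ∧ p2)=T] refutes=False
  v=100: Γ:[p2=F, p0=T] Δ:[(p1 ∧ p2)=F] refutes=False
  v=101: Γ:[p2=T, p0=T] Δ:[(p1 ∧ p2)=F] refutes=True  ← countermodel

Result: [1, 0, 1]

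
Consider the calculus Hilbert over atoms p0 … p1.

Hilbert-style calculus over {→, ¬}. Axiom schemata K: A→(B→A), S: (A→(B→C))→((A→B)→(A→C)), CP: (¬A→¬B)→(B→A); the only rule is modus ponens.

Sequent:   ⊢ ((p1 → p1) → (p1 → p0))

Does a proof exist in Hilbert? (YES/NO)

Truth-table refutation:
  v=00: Γ:[] Δ:[((p1 → p1) → (p1 → p0))=T] refutes=False
  v=01: Γ:[] Δ:[((p1 → p1) → (p1 → p0))=F] refutes=True  ← countermodel

Result: NO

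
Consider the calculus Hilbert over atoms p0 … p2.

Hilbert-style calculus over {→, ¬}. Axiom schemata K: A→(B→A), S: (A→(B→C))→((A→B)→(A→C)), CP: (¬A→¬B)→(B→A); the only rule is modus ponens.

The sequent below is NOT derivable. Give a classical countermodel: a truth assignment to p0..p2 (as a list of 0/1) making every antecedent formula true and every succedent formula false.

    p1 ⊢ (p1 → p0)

Search for a countermodel by truth-table:
  v=000: Γ:[p1=F] Δ:[(p1 → p0)=T] refutes=False
  v=001: Γ:[p1=F] Δ:[(p1 → p0)=T] refutes=False
  v=010: Γ:[p1=T] Δ:[(p1 → p0)=F] refutes=True  ← countermodel

Result: [0, 1, 0]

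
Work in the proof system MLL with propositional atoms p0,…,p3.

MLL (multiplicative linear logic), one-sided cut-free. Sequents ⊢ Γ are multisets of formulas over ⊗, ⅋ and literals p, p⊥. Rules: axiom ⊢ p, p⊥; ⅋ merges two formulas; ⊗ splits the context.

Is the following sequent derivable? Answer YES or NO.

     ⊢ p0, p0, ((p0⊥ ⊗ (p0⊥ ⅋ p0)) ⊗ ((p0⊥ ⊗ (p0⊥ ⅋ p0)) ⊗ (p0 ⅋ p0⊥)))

Derivation trace:
[⊗]  ⊢ p0, p0, ((p0⊥ ⊗ (p0⊥ ⅋ p0)) ⊗ ((p0⊥ ⊗ (p0⊥ ⅋ p0)) ⊗ (p0 ⅋ p0⊥)))
  [⊗]  ⊢ p0, (p0⊥ ⊗ (p0⊥ ⅋ p0))
    [Ax]  ⊢ p0, p0⊥
    [⅋]  ⊢ (p0⊥ ⅋ p0)
      [Ax]  ⊢ p0, p0⊥
  [⊗]  ⊢ p0, ((p0⊥ ⊗ (p0⊥ ⅋ p0)) ⊗ (p0 ⅋ p0⊥))
    [⊗]  ⊢ p0, (p0⊥ ⊗ (p0⊥ ⅋ p0))
      [Ax]  ⊢ p0, p0⊥
      [⅋]  ⊢ (p0⊥ ⅋ p0)
        [Ax]  ⊢ p0, p0⊥
    [⅋]  ⊢ (p0 ⅋ p0⊥)
      [Ax]  ⊢ p0, p0⊥

Result: YES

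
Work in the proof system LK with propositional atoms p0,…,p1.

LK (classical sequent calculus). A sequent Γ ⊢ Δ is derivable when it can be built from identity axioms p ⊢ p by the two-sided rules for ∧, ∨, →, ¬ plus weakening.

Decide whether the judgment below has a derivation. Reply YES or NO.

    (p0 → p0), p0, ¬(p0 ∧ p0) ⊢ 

Derivation (root first):
[¬L] (p0 → p0), p0, ¬(p0 ∧ p0) ⊢ 
  [∧R] (p0 → p0), p0 ⊢ (p0 ∧ p0)
    [Ax] p0 ⊢ p0
    [→L] p0, (p0 → p0) ⊢ p0
      [Ax] p0 ⊢ p0
      [Ax] p0 ⊢ p0

Result: YES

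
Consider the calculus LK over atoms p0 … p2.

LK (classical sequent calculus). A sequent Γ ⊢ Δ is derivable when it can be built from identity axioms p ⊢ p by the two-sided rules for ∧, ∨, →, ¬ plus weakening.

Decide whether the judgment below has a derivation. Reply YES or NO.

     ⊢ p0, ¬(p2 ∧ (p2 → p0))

Proof tree:
[¬R]  ⊢ p0, ¬(p2 ∧ (p2 → p0))
  [∧L] (p2 ∧ (p2 → p0)) ⊢ p0
    [→L] p2, (p2 → p0) ⊢ p0
      [Ax] p2 ⊢ p2
      [Ax] p0 ⊢ p0

Result: YES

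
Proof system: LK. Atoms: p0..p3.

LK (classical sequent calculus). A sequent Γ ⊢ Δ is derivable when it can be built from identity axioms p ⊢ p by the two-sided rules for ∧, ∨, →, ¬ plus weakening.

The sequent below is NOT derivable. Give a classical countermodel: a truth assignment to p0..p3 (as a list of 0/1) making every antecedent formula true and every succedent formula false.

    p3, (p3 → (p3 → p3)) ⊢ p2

Search for a countermodel by truth-table:
  v=0000: Γ:[p3=F, (p3 → (p3 → p3))=T] Δ:[p2=F] refutes=False
  v=0001: Γ:[p3=T, (p3 → (p3 → p3))=T] Δ:[p2=F] refutes=True  ← countermodel

Result: [0, 0, 0, 1]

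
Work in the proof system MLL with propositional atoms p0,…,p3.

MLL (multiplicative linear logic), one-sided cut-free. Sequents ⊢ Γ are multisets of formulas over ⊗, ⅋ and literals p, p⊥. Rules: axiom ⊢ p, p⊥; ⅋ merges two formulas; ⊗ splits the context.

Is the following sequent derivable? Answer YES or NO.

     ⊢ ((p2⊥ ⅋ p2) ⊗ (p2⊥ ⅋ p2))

Derivation (root first):
[⊗]  ⊢ ((p2⊥ ⅋ p2) ⊗ (p2⊥ ⅋ p2))
  [⅋]  ⊢ (p2⊥ ⅋ p2)
    [Ax]  ⊢ p2, p2⊥
  [⅋]  ⊢ (p2⊥ ⅋ p2)
    [Ax]  ⊢ p2, p2⊥

Result: YES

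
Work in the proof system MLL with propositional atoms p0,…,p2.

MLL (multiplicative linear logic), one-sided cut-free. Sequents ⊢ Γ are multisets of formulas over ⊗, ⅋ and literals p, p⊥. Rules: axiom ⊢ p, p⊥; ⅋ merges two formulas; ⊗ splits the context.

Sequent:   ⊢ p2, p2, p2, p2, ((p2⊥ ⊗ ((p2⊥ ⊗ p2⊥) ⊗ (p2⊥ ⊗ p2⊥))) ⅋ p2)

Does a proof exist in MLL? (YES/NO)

Derivation trace:
[⅋]  ⊢ p2, p2, p2, p2, ((p2⊥ ⊗ ((p2⊥ ⊗ p2⊥) ⊗ (p2⊥ ⊗ p2⊥))) ⅋ p2)
  [⊗]  ⊢ p2, p2, p2, p2, p2, (p2⊥ ⊗ ((p2⊥ ⊗ p2⊥) ⊗ (p2⊥ ⊗ p2⊥)))
    [Ax]  ⊢ p2, p2⊥
    [⊗]  ⊢ p2, p2, p2, p2, ((p2⊥ ⊗ p2⊥) ⊗ (p2⊥ ⊗ p2⊥))
      [⊗]  ⊢ p2, p2, (p2⊥ ⊗ p2⊥)
        [Ax]  ⊢ p2, p2⊥
        [Ax]  ⊢ p2, p2⊥
      [⊗]  ⊢ p2, p2, (p2⊥ ⊗ p2⊥)
        [Ax]  ⊢ p2, p2⊥
        [Ax]  ⊢ p2, p2⊥

Result: YES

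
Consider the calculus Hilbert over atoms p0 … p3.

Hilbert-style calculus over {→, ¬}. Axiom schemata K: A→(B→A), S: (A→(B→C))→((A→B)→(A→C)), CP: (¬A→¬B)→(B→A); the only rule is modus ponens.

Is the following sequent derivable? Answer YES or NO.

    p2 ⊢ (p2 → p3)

Truth-table refutation:
  v=0000: Γ:[p2=F] Δ:[(p2 → p3)=T] refutes=False
  v=0001: Γ:[p2=F] Δ:[(p2 → p3)=T] refutes=False
  v=0010: Γ:[p2=T] Δ:[(p2 → p3)=F] refutes=True  ← countermodel

Result: NO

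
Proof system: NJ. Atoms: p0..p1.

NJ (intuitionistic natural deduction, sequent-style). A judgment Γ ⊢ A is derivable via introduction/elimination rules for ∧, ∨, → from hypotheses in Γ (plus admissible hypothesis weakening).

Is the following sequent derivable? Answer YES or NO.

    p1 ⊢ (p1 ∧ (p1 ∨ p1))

Derivation (root first):
[∧I] p1 ⊢ (p1 ∧ (p1 ∨ p1))
  [Ax] p1 ⊢ p1
  [∨I₁] p1 ⊢ (p1 ∨ p1)
    [Ax] p1 ⊢ p1

Result: YES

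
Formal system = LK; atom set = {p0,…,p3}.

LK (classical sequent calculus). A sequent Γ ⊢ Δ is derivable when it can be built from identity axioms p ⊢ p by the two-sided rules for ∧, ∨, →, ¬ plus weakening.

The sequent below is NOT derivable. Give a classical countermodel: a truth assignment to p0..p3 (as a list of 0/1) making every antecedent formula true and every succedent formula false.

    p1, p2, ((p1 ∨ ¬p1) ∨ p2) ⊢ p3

Enumerate valuations to refute Γ ⊢ Δ:
  v=0000: Γ:[p1=F, p2=F, ((p1 ∨ ¬p1) ∨ p2)=T] Δ:[p3=F] refutes=False
  v=0001: Γ:[p1=F, p2=F, ((p1 ∨ ¬p1) ∨ p2)=T] Δ:[p3=T] refutes=False
  v=0010: Γ:[p1=F, p2=T, ((p1 ∨ ¬p1) ∨ p2)=T] Δ:[p3=F] refutes=False
  v=0011: Γ:[p1=F, p2=T, ((p1 ∨ ¬p1) ∨ p2)=T] Δ:[p3=T] refutes=False
  v=0100: Γ:[p1=T, p2=F, ((p1 ∨ ¬p1) ∨ p2)=T] Δ:[p3=F] refutes=False
  v=0101: Γ:[p1=T, p2=F, ((p1 ∨ ¬p1) ∨ p2)=T] Δ:[p3=T] refutes=False
  v=0110: Γ:[p1=T, p2=T, ((p1 ∨ ¬p1) ∨ p2)=T] Δ:[p3=F] refutes=True  ← countermodel

Result: [0, 1, 1, 0]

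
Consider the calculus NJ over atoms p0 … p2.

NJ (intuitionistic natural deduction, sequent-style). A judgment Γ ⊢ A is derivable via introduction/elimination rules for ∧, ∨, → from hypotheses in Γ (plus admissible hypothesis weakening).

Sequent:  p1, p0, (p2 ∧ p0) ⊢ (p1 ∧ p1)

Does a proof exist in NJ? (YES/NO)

Proof tree:
[Wk] p1, p0, (p2 ∧ p0) ⊢ (p1 ∧ p1)
  [∧I] p1, p0 ⊢ (p1 ∧ p1)
    [Ax] p1 ⊢ p1
    [Wk] p1, p0 ⊢ p1
      [Ax] p1 ⊢ p1

Result: YES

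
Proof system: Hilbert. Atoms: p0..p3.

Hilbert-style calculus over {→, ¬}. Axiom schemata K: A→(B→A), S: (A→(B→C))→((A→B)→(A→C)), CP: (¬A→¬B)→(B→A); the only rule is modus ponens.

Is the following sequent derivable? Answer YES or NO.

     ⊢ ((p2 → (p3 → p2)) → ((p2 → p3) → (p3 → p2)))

Search for a countermodel by truth-table:
  v=0000: Γ:[] Δ:[((p2 → (p3 → p2)) → ((p2 → p3) → (p3 → p2)))=T] refutes=False
  v=0001: Γ:[] Δ:[((p2 → (p3 → p2)) → ((p2 → p3) → (p3 → p2)))=F] refutes=True  ← countermodel

Result: NO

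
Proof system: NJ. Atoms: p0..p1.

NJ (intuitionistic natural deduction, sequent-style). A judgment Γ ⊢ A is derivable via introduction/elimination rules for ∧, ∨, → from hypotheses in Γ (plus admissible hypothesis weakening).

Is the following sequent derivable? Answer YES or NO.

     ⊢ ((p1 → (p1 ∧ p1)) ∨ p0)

Derivation (root first):
[∨I₁]  ⊢ ((p1 → (p1 ∧ p1)) ∨ p0)
  [→I]  ⊢ (p1 → (p1 ∧ p1))
    [∧I] p1 ⊢ (p1 ∧ p1)
      [Ax] p1 ⊢ p1
      [Wk] p1, p1 ⊢ p1
        [Ax] p1 ⊢ p1

Result: YES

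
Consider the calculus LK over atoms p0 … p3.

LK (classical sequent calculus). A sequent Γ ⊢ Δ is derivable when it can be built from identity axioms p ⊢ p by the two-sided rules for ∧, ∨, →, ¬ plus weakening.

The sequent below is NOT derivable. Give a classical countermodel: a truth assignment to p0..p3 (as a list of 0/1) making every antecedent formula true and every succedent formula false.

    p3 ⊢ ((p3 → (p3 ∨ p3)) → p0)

Enumerate valuations to refute Γ ⊢ Δ:
  v=0000: Γ:[p3=F] Δ:[((p3 → (p3 ∨ p3)) → p0)=F] refutes=False
  v=0001: Γ:[p3=T] Δ:[((p3 → (p3 ∨ p3)) → p0)=F] refutes=True  ← countermodel

Result: [0, 0, 0, 1]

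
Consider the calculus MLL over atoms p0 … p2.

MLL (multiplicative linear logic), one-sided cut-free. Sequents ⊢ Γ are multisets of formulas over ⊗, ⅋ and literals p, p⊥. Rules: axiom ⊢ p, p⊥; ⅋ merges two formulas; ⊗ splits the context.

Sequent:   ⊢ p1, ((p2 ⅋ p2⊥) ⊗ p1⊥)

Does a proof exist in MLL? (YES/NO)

Derivation trace:
[⊗]  ⊢ p1, ((p2 ⅋ p2⊥) ⊗ p1⊥)
  [⅋]  ⊢ (p2 ⅋ p2⊥)
    [Ax]  ⊢ p2, p2⊥
  [Ax]  ⊢ p1, p1⊥

Result: YES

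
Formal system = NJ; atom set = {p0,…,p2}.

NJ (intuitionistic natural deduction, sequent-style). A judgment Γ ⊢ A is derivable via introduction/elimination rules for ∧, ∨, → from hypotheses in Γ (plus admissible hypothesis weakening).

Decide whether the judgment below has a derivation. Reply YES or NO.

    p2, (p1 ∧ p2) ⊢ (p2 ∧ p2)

Derivation trace:
[Wk] p2, (p1 ∧ p2) ⊢ (p2 ∧ p2)
  [∧I] p2 ⊢ (p2 ∧ p2)
    [Ax] p2 ⊢ p2
    [Ax] p2 ⊢ p2

Result: YES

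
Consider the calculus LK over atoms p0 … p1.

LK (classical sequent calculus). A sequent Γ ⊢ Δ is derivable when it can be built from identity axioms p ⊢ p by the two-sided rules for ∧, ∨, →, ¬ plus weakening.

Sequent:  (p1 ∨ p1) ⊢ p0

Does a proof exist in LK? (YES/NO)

Search for a countermodel by truth-table:
  v=00: Γ:[(p1 ∨ p1)=F] Δ:[p0=F] refutes=False
  v=01: Γ:[(p1 ∨ p1)=T] Δ:[p0=F] refutes=True  ← countermodel

Result: NO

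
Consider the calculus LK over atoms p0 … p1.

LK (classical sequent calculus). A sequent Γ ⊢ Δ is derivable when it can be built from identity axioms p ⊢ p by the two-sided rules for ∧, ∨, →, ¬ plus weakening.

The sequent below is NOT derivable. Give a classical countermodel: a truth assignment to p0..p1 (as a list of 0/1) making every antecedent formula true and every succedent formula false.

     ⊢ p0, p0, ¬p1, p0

Truth-table refutation:
  v=00: Γ:[] Δ:[p0=F, p0=F, ¬p1=T, p0=F] refutes=False
  v=01: Γ:[] Δ:[p0=F, p0=F, ¬p1=F, p0=F] refutes=True  ← countermodel

Result: [0, 1]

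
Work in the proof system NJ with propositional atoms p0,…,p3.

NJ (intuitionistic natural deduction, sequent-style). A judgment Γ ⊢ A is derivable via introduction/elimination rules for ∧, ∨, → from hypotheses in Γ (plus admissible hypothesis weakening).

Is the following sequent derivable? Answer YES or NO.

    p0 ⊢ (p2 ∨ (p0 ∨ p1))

Derivation (root first):
[∨I₂] p0 ⊢ (p2 ∨ (p0 ∨ p1))
  [∨I₁] p0 ⊢ (p0 ∨ p1)
    [Ax] p0 ⊢ p0

Result: YES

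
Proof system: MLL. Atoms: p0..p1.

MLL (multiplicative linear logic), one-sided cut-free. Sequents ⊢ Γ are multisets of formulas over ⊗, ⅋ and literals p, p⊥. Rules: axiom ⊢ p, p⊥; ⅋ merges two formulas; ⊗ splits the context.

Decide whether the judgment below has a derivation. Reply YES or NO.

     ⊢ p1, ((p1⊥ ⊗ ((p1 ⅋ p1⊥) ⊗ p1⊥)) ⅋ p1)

Derivation (root first):
[⅋]  ⊢ p1, ((p1⊥ ⊗ ((p1 ⅋ p1⊥) ⊗ p1⊥)) ⅋ p1)
  [⊗]  ⊢ p1, p1, (p1⊥ ⊗ ((p1 ⅋ p1⊥) ⊗ p1⊥))
    [Ax]  ⊢ p1, p1⊥
    [⊗]  ⊢ p1, ((p1 ⅋ p1⊥) ⊗ p1⊥)
      [⅋]  ⊢ (p1 ⅋ p1⊥)
        [Ax]  ⊢ p1, p1⊥
      [Ax]  ⊢ p1, p1⊥

Result: YES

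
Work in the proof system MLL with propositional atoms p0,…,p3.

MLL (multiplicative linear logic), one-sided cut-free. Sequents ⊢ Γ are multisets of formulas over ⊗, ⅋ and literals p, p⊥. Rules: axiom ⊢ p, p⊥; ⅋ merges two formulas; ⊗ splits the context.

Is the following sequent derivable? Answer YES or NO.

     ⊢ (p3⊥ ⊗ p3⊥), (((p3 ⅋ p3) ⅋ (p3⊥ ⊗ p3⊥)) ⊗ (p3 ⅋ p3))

Derivation (root first):
[⊗]  ⊢ (p3⊥ ⊗ p3⊥), (((p3 ⅋ p3) ⅋ (p3⊥ ⊗ p3⊥)) ⊗ (p3 ⅋ p3))
  [⅋]  ⊢ ((p3 ⅋ p3) ⅋ (p3⊥ ⊗ p3⊥))
    [⅋]  ⊢ (p3⊥ ⊗ p3⊥), (p3 ⅋ p3)
      [⊗]  ⊢ p3, p3, (p3⊥ ⊗ p3⊥)
        [Ax]  ⊢ p3, p3⊥
        [Ax]  ⊢ p3, p3⊥
  [⅋]  ⊢ (p3⊥ ⊗ p3⊥), (p3 ⅋ p3)
    [⊗]  ⊢ p3, p3, (p3⊥ ⊗ p3⊥)
      [Ax]  ⊢ p3, p3⊥
      [Ax]  ⊢ p3, p3⊥

Result: YES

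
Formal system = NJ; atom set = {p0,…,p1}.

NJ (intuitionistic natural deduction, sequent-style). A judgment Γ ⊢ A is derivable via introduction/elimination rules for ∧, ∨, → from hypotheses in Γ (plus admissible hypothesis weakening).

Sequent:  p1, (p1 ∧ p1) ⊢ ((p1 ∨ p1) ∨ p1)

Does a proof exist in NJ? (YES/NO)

Derivation (root first):
[∨I₁] p1, (p1 ∧ p1) ⊢ ((p1 ∨ p1) ∨ p1)
  [∨I₁] p1, (p1 ∧ p1) ⊢ (p1 ∨ p1)
    [Wk] p1, (p1 ∧ p1) ⊢ p1
      [Ax] p1 ⊢ p1

Result: YES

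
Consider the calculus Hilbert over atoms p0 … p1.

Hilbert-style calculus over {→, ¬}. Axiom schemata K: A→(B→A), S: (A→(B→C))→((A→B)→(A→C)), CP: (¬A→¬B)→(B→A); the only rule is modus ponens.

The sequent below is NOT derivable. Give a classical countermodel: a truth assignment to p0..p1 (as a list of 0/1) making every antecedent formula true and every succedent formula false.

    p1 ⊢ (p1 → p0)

Search for a countermodel by truth-table:
  v=00: Γ:[p1=F] Δ:[(p1 → p0)=T] refutes=False
  v=01: Γ:[p1=T] Δ:[(p1 → p0)=F] refutes=True  ← countermodel

Result: [0, 1]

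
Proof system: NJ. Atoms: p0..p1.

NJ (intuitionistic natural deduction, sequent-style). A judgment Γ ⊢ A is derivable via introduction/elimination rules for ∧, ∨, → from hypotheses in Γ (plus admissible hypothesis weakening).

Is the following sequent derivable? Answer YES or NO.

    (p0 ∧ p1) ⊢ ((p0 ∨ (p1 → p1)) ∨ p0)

Derivation trace:
[∨I₁] (p0 ∧ p1) ⊢ ((p0 ∨ (p1 → p1)) ∨ p0)
  [Wk] (p0 ∧ p1) ⊢ (p0 ∨ (p1 → p1))
    [∨I₂]  ⊢ (p0 ∨ (p1 → p1))
      [→I]  ⊢ (p1 → p1)
        [Ax] p1 ⊢ p1

Result: YES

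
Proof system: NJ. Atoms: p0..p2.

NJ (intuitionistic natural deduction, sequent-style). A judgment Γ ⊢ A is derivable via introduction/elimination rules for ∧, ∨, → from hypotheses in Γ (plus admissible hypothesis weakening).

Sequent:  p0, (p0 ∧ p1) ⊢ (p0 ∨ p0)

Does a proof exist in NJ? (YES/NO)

Derivation trace:
[Wk] p0, (p0 ∧ p1) ⊢ (p0 ∨ p0)
  [∨I₂] p0 ⊢ (p0 ∨ p0)
    [Ax] p0 ⊢ p0

Result: YES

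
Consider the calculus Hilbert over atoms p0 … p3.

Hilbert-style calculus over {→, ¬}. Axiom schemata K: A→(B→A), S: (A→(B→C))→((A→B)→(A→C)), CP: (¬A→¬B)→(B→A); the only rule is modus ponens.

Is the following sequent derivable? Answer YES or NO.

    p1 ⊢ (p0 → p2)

Enumerate valuations to refute Γ ⊢ Δ:
  v=0000: Γ:[p1=F] Δ:[(p0 → p2)=T] refutes=False
  v=0001: Γ:[p1=F] Δ:[(p0 → p2)=T] refutes=False
  v=0010: Γ:[p1=F] Δ:[(p0 → p2)=T] refutes=False
  v=0011: Γ:[p1=F] Δ:[(p0 → p2)=T] refutes=False
  v=0100: Γ:[p1=T] Δ:[(p0 → p2)=T] refutes=False
  v=0101: Γ:[p1=T] Δ:[(p0 → p2)=T] refutes=False
  v=0110: Γ:[p1=T] Δ:[(p0 → p2)=T] refutes=False
  v=0111: Γ:[p1=T] Δ:[(p0 → p2)=T] refutes=False
  v=1000: Γ:[p1=F] Δ:[(p0 → p2)=F] refutes=False
  v=1001: Γ:[p1=F] Δ:[(p0 → p2)=F] refutes=False
  v=1010: Γ:[p1=F] Δ:[(p0 → p2)=T] refutes=False
  v=1011: Γ:[p1=F] Δ:[(p0 → p2)=T] refutes=False
  v=1100: Γ:[p1=T] Δ:[(p0 → p2)=F] refutes=True  ← countermodel

Result: NO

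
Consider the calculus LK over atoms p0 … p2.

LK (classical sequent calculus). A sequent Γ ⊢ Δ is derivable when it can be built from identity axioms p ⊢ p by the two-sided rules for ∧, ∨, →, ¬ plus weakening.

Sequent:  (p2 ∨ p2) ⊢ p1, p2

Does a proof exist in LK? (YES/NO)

Derivation trace:
[∨L] (p2 ∨ p2) ⊢ p1, p2
  [WR] p2 ⊢ p2, p1
    [Ax] p2 ⊢ p2
  [Ax] p2 ⊢ p2

Result: YES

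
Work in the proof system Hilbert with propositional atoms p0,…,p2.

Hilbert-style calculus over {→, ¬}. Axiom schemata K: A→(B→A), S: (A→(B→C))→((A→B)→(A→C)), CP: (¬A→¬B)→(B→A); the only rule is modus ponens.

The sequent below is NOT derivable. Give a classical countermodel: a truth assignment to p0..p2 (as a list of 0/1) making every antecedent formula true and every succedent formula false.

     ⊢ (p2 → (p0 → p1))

Truth-table refutation:
  v=000: Γ:[] Δ:[(p2 → (p0 → p1))=T] refutes=False
  v=001: Γ:[] Δ:[(p2 → (p0 → p1))=T] refutes=False
  v=010: Γ:[] Δ:[(p2 → (p0 → p1))=T] refutes=False
  v=011: Γ:[] Δ:[(p2 → (p0 → p1))=T] refutes=False
  v=100: Γ:[] Δ:[(p2 → (p0 → p1))=T] refutes=False
  v=101: Γ:[] Δ:[(p2 → (p0 → p1))=F] refutes=True  ← countermodel

Result: [1, 0, 1]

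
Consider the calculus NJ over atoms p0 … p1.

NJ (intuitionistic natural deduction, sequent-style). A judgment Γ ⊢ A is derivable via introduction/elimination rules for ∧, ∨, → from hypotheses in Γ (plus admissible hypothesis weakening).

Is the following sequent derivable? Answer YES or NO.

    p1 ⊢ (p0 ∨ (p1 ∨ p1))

Derivation (root first):
[∨I₂] p1 ⊢ (p0 ∨ (p1 ∨ p1))
  [∨I₁] p1 ⊢ (p1 ∨ p1)
    [Ax] p1 ⊢ p1

Result: YES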